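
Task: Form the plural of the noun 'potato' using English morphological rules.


Apply rule: Add -es (consonant + o). 'potato' becomes 'potatoes'.

potatoes


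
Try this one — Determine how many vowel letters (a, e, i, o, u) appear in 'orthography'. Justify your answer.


Vowels in 'orthography': o, o, a = 3 vowels.

3


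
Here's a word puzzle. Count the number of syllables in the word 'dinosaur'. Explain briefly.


Break 'dinosaur' into syllables: di-no-saur -> di | no | saur = 3 syllables

3 syllables


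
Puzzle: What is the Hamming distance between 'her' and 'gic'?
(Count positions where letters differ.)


Alignment:
Position 1: 'h' vs 'g' = DIFFER
Position 2: 'e' vs 'i' = DIFFER
Position 3: 'r' vs 'c' = DIFFER
Total differences: 3

3


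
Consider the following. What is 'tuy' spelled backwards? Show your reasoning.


Reverse 'tuy' character by character: 'yut'.

yut


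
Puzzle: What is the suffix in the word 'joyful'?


The word 'joyful' = 'joy' (root) + '-ful' (suffix). The suffix is '-ful'.

ful


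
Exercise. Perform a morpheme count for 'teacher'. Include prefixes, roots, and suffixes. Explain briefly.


Decomposition: teach (root) + -er (suffix) = 2 morpheme(s)

2 morphemes


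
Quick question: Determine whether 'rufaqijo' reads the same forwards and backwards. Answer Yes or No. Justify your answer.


Forward: 'rufaqijo'
Reversed: 'ojiqafur'
They differ.

No


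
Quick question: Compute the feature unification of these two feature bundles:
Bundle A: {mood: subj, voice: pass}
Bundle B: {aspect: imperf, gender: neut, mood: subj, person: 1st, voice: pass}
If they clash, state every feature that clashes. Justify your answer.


Compare features:
aspect: A=_ vs B=imperf -> unified: imperf
gender: A=_ vs B=neut -> unified: neut
mood: A=subj vs B=subj -> unified: subj
person: A=_ vs B=1st -> unified: 1st
voice: A=pass vs B=pass -> unified: pass
No clashes found.

Unified: {aspect: imperf, gender: neut, mood: subj, person: 1st, voice: pass}


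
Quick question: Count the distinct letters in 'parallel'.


Unique letters in 'parallel': {a, e, l, p, r} = 5 distinct letters.

5


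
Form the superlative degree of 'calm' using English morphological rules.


Apply superlative formation (add -est): 'calm' -> 'calmest'.

calmest


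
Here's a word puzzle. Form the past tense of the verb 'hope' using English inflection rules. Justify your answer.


Apply rule: Add -d (word ends in -e). 'hope' becomes 'hoped'.

hoped


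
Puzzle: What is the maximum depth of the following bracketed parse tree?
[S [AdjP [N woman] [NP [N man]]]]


Count bracket nesting levels:
'[' at pos 0: depth = 1
'[' at pos 3: depth = 2
'[' at pos 9: depth = 3
'[' at pos 19: depth = 3
'[' at pos 23: depth = 4
Maximum depth reached: 4

4


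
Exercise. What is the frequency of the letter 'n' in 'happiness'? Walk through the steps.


Letter 'n' in 'happiness': found at position(s) 6 = 1 occurrence(s).

1


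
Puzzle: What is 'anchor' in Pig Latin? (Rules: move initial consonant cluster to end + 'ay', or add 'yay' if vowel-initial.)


'anchor' starts with a vowel, so add 'yay': 'anchoryay'.

anchoryay


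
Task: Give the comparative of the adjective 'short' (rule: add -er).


Apply comparative formation (add -er): 'short' -> 'shorter'.

shorter


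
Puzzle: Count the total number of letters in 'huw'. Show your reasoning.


Spell out 'huw' and number each letter: h(1), u(2), w(3). Total: 3 letters.

3


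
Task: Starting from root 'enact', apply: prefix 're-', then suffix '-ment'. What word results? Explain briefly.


Step 1: Add prefix 're-' to 'enact' = 'reenact'
Step 2: Add suffix '-ment' to 'reenact' = 'reenactment'

reenactment


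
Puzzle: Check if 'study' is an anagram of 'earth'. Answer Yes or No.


Sorted letters of 'study': 'dstuy'
Sorted letters of 'earth': 'aehrt'
They do not match.

No


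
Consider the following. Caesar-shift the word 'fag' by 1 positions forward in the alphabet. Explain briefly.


Shift each letter by 1: f -> g, a -> b, g -> h. Result: 'gbh'.

gbh


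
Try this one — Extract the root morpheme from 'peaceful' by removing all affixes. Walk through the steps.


Remove suffix '-ful' from 'peaceful' to get root 'peace'.

peace


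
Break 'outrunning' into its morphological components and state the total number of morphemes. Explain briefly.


Step 1: Identify prefix: 'out' (meaning: surpass)
Step 2: Identify root: 'run'
Step 3: Identify suffix(es): 'ing'
Decomposition: out- (prefix: surpass) + run (root) + -ing (suffix: ongoing action)
Total morphemes: 3

3 morphemes (out- (prefix: surpass) + run (root) + -ing (suffix: ongoing action))


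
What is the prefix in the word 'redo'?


The word 'redo' = 're' (prefix) + 'do' (root). The prefix is 're'.

re


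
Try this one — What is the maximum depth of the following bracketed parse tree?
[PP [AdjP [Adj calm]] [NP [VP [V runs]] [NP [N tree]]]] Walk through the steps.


Count bracket nesting levels:
'[' at pos 0: depth = 1
'[' at pos 4: depth = 2
'[' at pos 10: depth = 3
'[' at pos 22: depth = 2
'[' at pos 26: depth = 3
'[' at pos 30: depth = 4
'[' at pos 40: depth = 3
'[' at pos 44: depth = 4
Maximum depth reached: 4

4


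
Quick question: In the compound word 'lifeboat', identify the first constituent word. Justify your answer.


Split 'lifeboat' into 'life' + 'boat'. The first part is 'life'.

life


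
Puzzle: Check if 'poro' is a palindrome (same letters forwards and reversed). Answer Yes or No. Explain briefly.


Forward: 'poro'
Reversed: 'orop'
They differ.

No


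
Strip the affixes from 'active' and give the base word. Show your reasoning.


Remove suffix '-ive' from 'active' to get root 'act'.

act


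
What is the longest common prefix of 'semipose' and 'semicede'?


Compare from the start: 4 characters match: 'semi'. Mismatch at position 5: 'p' vs 'c'.

semi


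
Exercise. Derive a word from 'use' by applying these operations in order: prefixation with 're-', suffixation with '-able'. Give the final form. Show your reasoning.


Step 1: Add prefix 're-' to 'use' = 'reuse'
Step 2: Add suffix '-able' to 'reuse' = 'reusable'

reusable


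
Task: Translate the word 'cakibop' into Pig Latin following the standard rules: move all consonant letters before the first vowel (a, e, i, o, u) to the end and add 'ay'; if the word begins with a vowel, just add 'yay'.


'cakibop': move consonant cluster 'c' to end and add 'ay': 'akibopcay'.

akibopcay


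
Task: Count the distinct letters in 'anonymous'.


Unique letters in 'anonymous': {a, m, n, o, s, u, y} = 7 distinct letters.

7


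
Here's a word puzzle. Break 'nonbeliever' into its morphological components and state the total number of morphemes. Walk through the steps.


Step 1: Identify prefix: 'non' (meaning: not)
Step 2: Identify root: 'believe'
Step 3: Identify suffix(es): 'er'
Decomposition: non- (prefix: not) + believe (root) + -er (suffix: one who)
Total morphemes: 3

3 morphemes (non- (prefix: not) + believe (root) + -er (suffix: one who))


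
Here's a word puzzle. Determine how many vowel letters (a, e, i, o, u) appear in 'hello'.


Vowels in 'hello': e, o = 2 vowels.

2


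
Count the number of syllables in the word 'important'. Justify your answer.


Break 'important' into syllables: im-por-tant -> im | por | tant = 3 syllables

3 syllables


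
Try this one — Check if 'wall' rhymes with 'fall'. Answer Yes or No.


Rime (stressed vowel + following sounds) of 'wall': -all = /ɔːl/
Rime of 'fall': -all = /ɔːl/
/ɔːl/ and /ɔːl/ are the same ending sound, so the words rhyme.

Yes


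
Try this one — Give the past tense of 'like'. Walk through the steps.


Apply rule: Add -d (word ends in -e). 'like' becomes 'liked'.

liked


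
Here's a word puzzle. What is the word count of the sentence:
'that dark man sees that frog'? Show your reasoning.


Split into words: that | dark | man | sees | that | frog = 6 words.

6


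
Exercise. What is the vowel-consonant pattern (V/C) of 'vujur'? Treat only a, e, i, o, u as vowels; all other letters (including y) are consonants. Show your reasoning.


Letter mapping: v = C, u = V, j = C, u = V, r = C.

CVCVC


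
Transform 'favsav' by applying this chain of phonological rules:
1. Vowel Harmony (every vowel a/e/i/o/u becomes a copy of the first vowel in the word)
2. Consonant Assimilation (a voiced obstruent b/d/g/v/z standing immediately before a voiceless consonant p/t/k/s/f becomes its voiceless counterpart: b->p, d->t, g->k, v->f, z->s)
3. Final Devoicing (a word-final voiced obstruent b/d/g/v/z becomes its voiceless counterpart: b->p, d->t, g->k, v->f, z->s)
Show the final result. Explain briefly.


Starting form: 'favsav'
Rule 1: Vowel Harmony: all vowels already match. No change.
Rule 2: Consonant Assimilation: voiced obstruent before voiceless consonant becomes voiceless ('vs' -> 'fs'). 'favsav' -> 'fafsav'
Rule 3: Final Devoicing: word-final voiced obstruent 'v' becomes voiceless 'f'. 'fafsav' -> 'fafsaf'
Final form: 'fafsaf'

fafsaf


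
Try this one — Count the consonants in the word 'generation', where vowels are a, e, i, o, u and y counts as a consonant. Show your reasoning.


Consonants in 'generation': g, n, r, t, n = 5 consonants.

5


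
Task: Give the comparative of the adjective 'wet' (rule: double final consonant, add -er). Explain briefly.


Apply comparative formation (double final consonant, add -er): 'wet' -> 'wetter'.

wetter


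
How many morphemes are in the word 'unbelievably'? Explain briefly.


Decomposition: un- (prefix) + believe (root) + -able (suffix) + -ly (suffix) = 4 morpheme(s)

4 morphemes


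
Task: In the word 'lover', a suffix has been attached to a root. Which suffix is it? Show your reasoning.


The word 'lover' = 'love' (root) + '-er' (suffix). The suffix is '-er'.

er


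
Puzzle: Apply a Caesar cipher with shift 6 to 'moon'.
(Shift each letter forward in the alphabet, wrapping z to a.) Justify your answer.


Shift each letter by 6: m -> s, o -> u, o -> u, n -> t. Result: 'suut'.

suut


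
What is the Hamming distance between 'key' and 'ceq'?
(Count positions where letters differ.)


Alignment:
Position 1: 'k' vs 'c' = DIFFER
Position 2: 'e' vs 'e' = match
Position 3: 'y' vs 'q' = DIFFER
Total differences: 2

2


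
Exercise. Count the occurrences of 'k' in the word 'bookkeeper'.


Letter 'k' in 'bookkeeper': found at position(s) 4, 5 = 2 occurrence(s).

2


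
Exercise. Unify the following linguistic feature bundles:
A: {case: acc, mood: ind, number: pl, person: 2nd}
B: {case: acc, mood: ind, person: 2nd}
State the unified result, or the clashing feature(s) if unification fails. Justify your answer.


Compare features:
case: A=acc vs B=acc -> unified: acc
mood: A=ind vs B=ind -> unified: ind
number: A=pl vs B=_ -> unified: pl
person: A=2nd vs B=2nd -> unified: 2nd
No clashes found.

Unified: {case: acc, mood: ind, number: pl, person: 2nd}


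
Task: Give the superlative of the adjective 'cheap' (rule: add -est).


Apply superlative formation (add -est): 'cheap' -> 'cheapest'.

cheapest


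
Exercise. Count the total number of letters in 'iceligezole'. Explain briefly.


Spell out 'iceligezole' and number each letter: i(1), c(2), e(3), l(4), i(5), g(6), e(7), z(8), o(9), l(10), e(11). Total: 11 letters.

11


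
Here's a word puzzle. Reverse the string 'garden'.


Reverse 'garden' character by character: 'nedrag'.

nedrag


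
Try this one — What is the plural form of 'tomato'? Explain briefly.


Apply rule: Add -es (consonant + o). 'tomato' becomes 'tomatoes'.

tomatoes


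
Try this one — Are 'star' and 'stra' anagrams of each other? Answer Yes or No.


Sorted letters of 'star': 'arst'
Sorted letters of 'stra': 'arst'
They match.

Yes


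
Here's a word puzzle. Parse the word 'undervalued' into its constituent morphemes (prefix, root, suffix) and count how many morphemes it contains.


Step 1: Identify prefix: 'under' (meaning: beneath/insufficient)
Step 2: Identify root: 'value'
Step 3: Identify suffix(es): 'ed'
Decomposition: under- (prefix: beneath/insufficient) + value (root) + -ed (suffix: past)
Total morphemes: 3

3 morphemes (under- (prefix: beneath/insufficient) + value (root) + -ed (suffix: past))


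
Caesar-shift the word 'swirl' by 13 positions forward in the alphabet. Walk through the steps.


Shift each letter by 13: s -> f, w -> j, i -> v, r -> e, l -> y. Result: 'fjvey'.

fjvey


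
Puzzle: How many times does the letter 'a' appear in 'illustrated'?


Letter 'a' in 'illustrated': found at position(s) 8 = 1 occurrence(s).

1


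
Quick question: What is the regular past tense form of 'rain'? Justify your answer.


Apply rule: Add -ed. 'rain' becomes 'rained'.

rained


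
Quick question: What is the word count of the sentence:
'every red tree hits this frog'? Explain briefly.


Split into words: every | red | tree | hits | this | frog = 6 words.

6


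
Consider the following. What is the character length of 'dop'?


Spell out 'dop' and number each letter: d(1), o(2), p(3). Total: 3 letters.

3


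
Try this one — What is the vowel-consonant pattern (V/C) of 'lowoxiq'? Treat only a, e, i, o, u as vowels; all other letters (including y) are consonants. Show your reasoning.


Letter mapping: l = C, o = V, w = C, o = V, x = C, i = V, q = C.

CVCVCVC


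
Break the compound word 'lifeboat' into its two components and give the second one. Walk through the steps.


Split 'lifeboat' into 'life' + 'boat'. The second part is 'boat'.

boat


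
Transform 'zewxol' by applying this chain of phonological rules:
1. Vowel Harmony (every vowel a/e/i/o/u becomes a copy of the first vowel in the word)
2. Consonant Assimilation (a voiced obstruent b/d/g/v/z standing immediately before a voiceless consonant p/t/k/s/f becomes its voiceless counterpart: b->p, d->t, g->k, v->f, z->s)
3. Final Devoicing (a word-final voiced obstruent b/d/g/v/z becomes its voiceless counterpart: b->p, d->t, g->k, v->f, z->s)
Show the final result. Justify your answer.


Starting form: 'zewxol'
Rule 1: Vowel Harmony: all vowels become 'e' (matching first vowel). 'zewxol' -> 'zewxel'
Rule 2: Consonant Assimilation: no voiced obstruent (b/d/g/v/z) stands immediately before a voiceless consonant (p/t/k/s/f). No change.
Rule 3: Final Devoicing: final consonant 'l' is not one of the voiced obstruents b/d/g/v/z. No change.
Final form: 'zewxel'

zewxel


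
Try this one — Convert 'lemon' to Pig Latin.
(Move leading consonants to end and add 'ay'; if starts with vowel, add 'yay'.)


'lemon': move consonant cluster 'l' to end and add 'ay': 'emonlay'.

emonlay


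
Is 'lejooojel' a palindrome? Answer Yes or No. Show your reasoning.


Forward: 'lejooojel'
Reversed: 'lejooojel'
They are identical.

Yes


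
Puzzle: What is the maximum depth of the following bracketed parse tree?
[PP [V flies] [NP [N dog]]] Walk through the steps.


Count bracket nesting levels:
'[' at pos 0: depth = 1
'[' at pos 4: depth = 2
'[' at pos 14: depth = 2
'[' at pos 18: depth = 3
Maximum depth reached: 3

3


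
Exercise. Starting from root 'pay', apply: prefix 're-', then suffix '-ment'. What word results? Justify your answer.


Step 1: Add prefix 're-' to 'pay' = 'repay'
Step 2: Add suffix '-ment' to 'repay' = 'repayment'

repayment


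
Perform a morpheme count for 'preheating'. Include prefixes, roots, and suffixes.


Decomposition: pre- (prefix) + heat (root) + -ing (suffix) = 3 morpheme(s)

3 morphemes


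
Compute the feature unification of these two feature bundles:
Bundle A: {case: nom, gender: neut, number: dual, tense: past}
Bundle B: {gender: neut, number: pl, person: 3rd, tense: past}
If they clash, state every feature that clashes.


Compare features:
case: A=nom vs B=_ -> unified: nom
gender: A=neut vs B=neut -> unified: neut
number: A=dual vs B=pl -> CLASH
person: A=_ vs B=3rd -> unified: 3rd
tense: A=past vs B=past -> unified: past
Clash detected on feature 'number' (dual vs pl); unification fails.

CLASH on 'number' (dual vs pl)


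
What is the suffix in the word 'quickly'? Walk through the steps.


The word 'quickly' = 'quick' (root) + '-ly' (suffix). The suffix is '-ly'.

ly


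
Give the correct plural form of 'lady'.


Apply rule: Change -y to -ies (consonant + y). 'lady' becomes 'ladies'.

ladies


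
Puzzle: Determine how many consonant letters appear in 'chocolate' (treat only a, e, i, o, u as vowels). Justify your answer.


Consonants in 'chocolate': c, h, c, l, t = 5 consonants.

5


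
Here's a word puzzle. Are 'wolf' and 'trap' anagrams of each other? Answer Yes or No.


Sorted letters of 'wolf': 'flow'
Sorted letters of 'trap': 'aprt'
They do not match.

No


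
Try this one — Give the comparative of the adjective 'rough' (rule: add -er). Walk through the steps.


Apply comparative formation (add -er): 'rough' -> 'rougher'.

rougher


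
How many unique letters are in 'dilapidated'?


Unique letters in 'dilapidated': {a, d, e, i, l, p, t} = 7 distinct letters.

7


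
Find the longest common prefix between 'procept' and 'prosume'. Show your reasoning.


Compare from the start: 3 characters match: 'pro'. Mismatch at position 4: 'c' vs 's'.

pro


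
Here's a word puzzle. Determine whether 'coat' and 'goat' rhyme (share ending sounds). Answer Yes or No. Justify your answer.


Rime (stressed vowel + following sounds) of 'coat': -oat = /oʊt/
Rime of 'goat': -oat = /oʊt/
/oʊt/ and /oʊt/ are the same ending sound, so the words rhyme.

Yes


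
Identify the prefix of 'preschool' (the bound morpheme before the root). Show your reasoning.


The word 'preschool' = 'pre' (prefix) + 'school' (root). The prefix is 'pre'.

pre


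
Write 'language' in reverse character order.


Reverse 'language' character by character: 'egaugnal'.

egaugnal


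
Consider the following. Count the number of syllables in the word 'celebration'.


Break 'celebration' into syllables: cel-e-bra-tion -> cel | e | bra | tion = 4 syllables

4 syllables


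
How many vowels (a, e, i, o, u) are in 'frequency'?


Vowels in 'frequency': e, u, e = 3 vowels.

3


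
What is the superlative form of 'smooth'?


Apply superlative formation (add -est): 'smooth' -> 'smoothest'.

smoothest


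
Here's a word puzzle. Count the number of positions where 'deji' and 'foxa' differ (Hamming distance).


Alignment:
Position 1: 'd' vs 'f' = DIFFER
Position 2: 'e' vs 'o' = DIFFER
Position 3: 'j' vs 'x' = DIFFER
Position 4: 'i' vs 'a' = DIFFER
Total differences: 4

4


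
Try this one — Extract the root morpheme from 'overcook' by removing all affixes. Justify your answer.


Remove prefix 'over' from 'overcook' to get root 'cook'.

cook


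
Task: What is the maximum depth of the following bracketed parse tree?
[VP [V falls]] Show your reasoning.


Count bracket nesting levels:
'[' at pos 0: depth = 1
'[' at pos 4: depth = 2
Maximum depth reached: 2

2


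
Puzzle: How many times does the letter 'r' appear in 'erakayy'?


Letter 'r' in 'erakayy': found at position(s) 2 = 1 occurrence(s).

1


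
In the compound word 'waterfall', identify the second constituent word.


Split 'waterfall' into 'water' + 'fall'. The second part is 'fall'.

fall


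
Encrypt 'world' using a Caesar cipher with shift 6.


Shift each letter by 6: w -> c, o -> u, r -> x, l -> r, d -> j. Result: 'cuxrj'.

cuxrj


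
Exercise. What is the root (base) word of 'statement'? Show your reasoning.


Remove suffix '-ment' from 'statement' to get root 'state'.

state


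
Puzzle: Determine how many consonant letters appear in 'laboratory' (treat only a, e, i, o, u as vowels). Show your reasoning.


Consonants in 'laboratory': l, b, r, t, r, y = 6 consonants.

6


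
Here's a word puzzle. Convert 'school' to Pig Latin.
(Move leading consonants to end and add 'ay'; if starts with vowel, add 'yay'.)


'school': move consonant cluster 'sch' to end and add 'ay': 'oolschay'.

oolschay


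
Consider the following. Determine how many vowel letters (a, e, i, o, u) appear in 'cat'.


Vowels in 'cat': a = 1 vowels.

1


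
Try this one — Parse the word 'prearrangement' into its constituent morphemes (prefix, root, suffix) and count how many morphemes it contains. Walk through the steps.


Step 1: Identify prefix: 'pre' (meaning: before)
Step 2: Identify root: 'arrange'
Step 3: Identify suffix(es): 'ment'
Decomposition: pre- (prefix: before) + arrange (root) + -ment (suffix: action/result)
Total morphemes: 3

3 morphemes (pre- (prefix: before) + arrange (root) + -ment (suffix: action/result))


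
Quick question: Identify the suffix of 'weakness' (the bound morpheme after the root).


The word 'weakness' = 'weak' (root) + '-ness' (suffix). The suffix is '-ness'.

ness


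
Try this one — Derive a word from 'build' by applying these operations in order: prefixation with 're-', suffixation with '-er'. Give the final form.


Step 1: Add prefix 're-' to 'build' = 'rebuild'
Step 2: Add suffix '-er' to 'rebuild' = 'rebuilder'

rebuilder


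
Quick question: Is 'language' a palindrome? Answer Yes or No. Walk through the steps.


Forward: 'language'
Reversed: 'egaugnal'
They differ.

No


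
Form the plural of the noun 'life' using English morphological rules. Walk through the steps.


Apply rule: Change -fe to -ves. 'life' becomes 'lives'.

lives


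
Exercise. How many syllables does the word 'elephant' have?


Break 'elephant' into syllables: el-e-phant -> el | e | phant = 3 syllables

3 syllables


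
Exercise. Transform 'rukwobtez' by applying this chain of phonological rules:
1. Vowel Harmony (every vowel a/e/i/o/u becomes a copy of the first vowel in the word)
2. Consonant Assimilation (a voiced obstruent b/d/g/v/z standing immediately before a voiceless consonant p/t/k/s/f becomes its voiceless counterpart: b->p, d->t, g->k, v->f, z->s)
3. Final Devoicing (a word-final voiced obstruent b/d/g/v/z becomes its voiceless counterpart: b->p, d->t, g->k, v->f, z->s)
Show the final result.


Starting form: 'rukwobtez'
Rule 1: Vowel Harmony: all vowels become 'u' (matching first vowel). 'rukwobtez' -> 'rukwubtuz'
Rule 2: Consonant Assimilation: voiced obstruent before voiceless consonant becomes voiceless ('bt' -> 'pt'). 'rukwubtuz' -> 'rukwuptuz'
Rule 3: Final Devoicing: word-final voiced obstruent 'z' becomes voiceless 's'. 'rukwuptuz' -> 'rukwuptus'
Final form: 'rukwuptus'

rukwuptus


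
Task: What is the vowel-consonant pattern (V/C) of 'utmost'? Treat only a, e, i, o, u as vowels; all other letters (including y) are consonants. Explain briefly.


Letter mapping: u = V, t = C, m = C, o = V, s = C, t = C.

VCCVCC


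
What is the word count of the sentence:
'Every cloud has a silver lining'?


Split into words: Every | cloud | has | a | silver | lining = 6 words.

6


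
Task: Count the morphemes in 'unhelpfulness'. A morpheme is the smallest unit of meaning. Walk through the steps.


Decomposition: un- (prefix) + help (root) + -ful (suffix) + -ness (suffix) = 4 morpheme(s)

4 morphemes


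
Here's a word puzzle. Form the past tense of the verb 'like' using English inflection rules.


Apply rule: Add -d (word ends in -e). 'like' becomes 'liked'.

liked


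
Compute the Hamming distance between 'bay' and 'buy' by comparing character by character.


Alignment:
Position 1: 'b' vs 'b' = match
Position 2: 'a' vs 'u' = DIFFER
Position 3: 'y' vs 'y' = match
Total differences: 1

1


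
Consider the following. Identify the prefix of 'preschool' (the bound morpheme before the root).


The word 'preschool' = 'pre' (prefix) + 'school' (root). The prefix is 'pre'.

pre


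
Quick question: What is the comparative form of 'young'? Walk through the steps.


Apply comparative formation (add -er): 'young' -> 'younger'.

younger


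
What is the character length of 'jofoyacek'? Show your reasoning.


Spell out 'jofoyacek' and number each letter: j(1), o(2), f(3), o(4), y(5), a(6), c(7), e(8), k(9). Total: 9 letters.

9


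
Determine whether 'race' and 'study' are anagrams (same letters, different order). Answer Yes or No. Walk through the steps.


Sorted letters of 'race': 'acer'
Sorted letters of 'study': 'dstuy'
They do not match.

No


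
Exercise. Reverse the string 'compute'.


Reverse 'compute' character by character: 'etupmoc'.

etupmoc


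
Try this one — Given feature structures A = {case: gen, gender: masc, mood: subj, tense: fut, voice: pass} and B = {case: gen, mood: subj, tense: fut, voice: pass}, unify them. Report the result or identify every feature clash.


Compare features:
case: A=gen vs B=gen -> unified: gen
gender: A=masc vs B=_ -> unified: masc
mood: A=subj vs B=subj -> unified: subj
tense: A=fut vs B=fut -> unified: fut
voice: A=pass vs B=pass -> unified: pass
No clashes found.

Unified: {case: gen, gender: masc, mood: subj, tense: fut, voice: pass}


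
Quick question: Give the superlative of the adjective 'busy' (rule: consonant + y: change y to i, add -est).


Apply superlative formation (consonant + y: change y to i, add -est): 'busy' -> 'busiest'.

busiest


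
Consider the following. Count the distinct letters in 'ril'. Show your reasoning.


Unique letters in 'ril': {i, l, r} = 3 distinct letters.

3


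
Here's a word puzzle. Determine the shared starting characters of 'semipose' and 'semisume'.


Compare from the start: 4 characters match: 'semi'. Mismatch at position 5: 'p' vs 's'.

semi


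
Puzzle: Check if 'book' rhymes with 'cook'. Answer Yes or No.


Rime (stressed vowel + following sounds) of 'book': -ook = /ʊk/
Rime of 'cook': -ook = /ʊk/
/ʊk/ and /ʊk/ are the same ending sound, so the words rhyme.

Yes


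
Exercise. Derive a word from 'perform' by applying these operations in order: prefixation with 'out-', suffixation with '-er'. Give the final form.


Step 1: Add prefix 'out-' to 'perform' = 'outperform'
Step 2: Add suffix '-er' to 'outperform' = 'outperformer'

outperformer


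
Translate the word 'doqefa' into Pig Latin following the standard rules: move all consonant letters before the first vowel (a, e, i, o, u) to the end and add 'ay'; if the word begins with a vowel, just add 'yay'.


'doqefa': move consonant cluster 'd' to end and add 'ay': 'oqefaday'.

oqefaday


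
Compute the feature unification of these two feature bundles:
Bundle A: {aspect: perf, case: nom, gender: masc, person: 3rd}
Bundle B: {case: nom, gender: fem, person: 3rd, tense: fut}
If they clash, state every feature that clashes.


Compare features:
aspect: A=perf vs B=_ -> unified: perf
case: A=nom vs B=nom -> unified: nom
gender: A=masc vs B=fem -> CLASH
person: A=3rd vs B=3rd -> unified: 3rd
tense: A=_ vs B=fut -> unified: fut
Clash detected on feature 'gender' (masc vs fem); unification fails.

CLASH on 'gender' (masc vs fem)


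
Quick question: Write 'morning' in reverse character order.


Reverse 'morning' character by character: 'gninrom'.

gninrom


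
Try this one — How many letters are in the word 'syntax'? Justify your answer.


Spell out 'syntax' and number each letter: s(1), y(2), n(3), t(4), a(5), x(6). Total: 6 letters.

6


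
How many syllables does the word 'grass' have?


Break 'grass' into syllables: grass -> grass = 1 syllable

1 syllable


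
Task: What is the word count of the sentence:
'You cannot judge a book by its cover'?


Split into words: You | cannot | judge | a | book | by | its | cover = 8 words.

8


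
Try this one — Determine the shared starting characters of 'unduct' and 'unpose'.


Compare from the start: 2 characters match: 'un'. Mismatch at position 3: 'd' vs 'p'.

un


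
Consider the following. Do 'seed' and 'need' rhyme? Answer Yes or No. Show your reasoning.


Rime (stressed vowel + following sounds) of 'seed': -eed = /iːd/
Rime of 'need': -eed = /iːd/
/iːd/ and /iːd/ are the same ending sound, so the words rhyme.

Yes


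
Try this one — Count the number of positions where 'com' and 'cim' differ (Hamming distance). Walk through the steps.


Alignment:
Position 1: 'c' vs 'c' = match
Position 2: 'o' vs 'i' = DIFFER
Position 3: 'm' vs 'm' = match
Total differences: 1

1


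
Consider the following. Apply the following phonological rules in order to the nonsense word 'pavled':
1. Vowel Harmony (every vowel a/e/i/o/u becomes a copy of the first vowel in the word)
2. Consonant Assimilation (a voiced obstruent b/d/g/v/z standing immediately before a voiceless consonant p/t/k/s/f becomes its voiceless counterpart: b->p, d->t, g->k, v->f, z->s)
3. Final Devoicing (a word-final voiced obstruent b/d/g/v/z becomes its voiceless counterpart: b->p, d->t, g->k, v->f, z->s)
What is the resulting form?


Starting form: 'pavled'
Rule 1: Vowel Harmony: all vowels become 'a' (matching first vowel). 'pavled' -> 'pavlad'
Rule 2: Consonant Assimilation: no voiced obstruent (b/d/g/v/z) stands immediately before a voiceless consonant (p/t/k/s/f). No change.
Rule 3: Final Devoicing: word-final voiced obstruent 'd' becomes voiceless 't'. 'pavlad' -> 'pavlat'
Final form: 'pavlat'

pavlat


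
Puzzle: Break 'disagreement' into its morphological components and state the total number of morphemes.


Step 1: Identify prefix: 'dis' (meaning: not/apart)
Step 2: Identify root: 'agree'
Step 3: Identify suffix(es): 'ment'
Decomposition: dis- (prefix: not/apart) + agree (root) + -ment (suffix: action/result)
Total morphemes: 3

3 morphemes (dis- (prefix: not/apart) + agree (root) + -ment (suffix: action/result))


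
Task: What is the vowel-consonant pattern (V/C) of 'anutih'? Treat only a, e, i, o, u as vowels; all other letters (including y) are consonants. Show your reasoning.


Letter mapping: a = V, n = C, u = V, t = C, i = V, h = C.

VCVCVC


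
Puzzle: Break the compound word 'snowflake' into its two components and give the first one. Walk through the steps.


Split 'snowflake' into 'snow' + 'flake'. The first part is 'snow'.

snow


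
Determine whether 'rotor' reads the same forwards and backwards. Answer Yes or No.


Forward: 'rotor'
Reversed: 'rotor'
They are identical.

Yes


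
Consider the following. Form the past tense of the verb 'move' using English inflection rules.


Apply rule: Add -d (word ends in -e). 'move' becomes 'moved'.

moved


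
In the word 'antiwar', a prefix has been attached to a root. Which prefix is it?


The word 'antiwar' = 'anti' (prefix) + 'war' (root). The prefix is 'anti'.

anti


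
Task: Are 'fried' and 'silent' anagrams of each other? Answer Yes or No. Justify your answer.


Sorted letters of 'fried': 'defir'
Sorted letters of 'silent': 'eilnst'
They do not match.

No


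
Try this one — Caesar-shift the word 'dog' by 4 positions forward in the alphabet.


Shift each letter by 4: d -> h, o -> s, g -> k. Result: 'hsk'.

hsk


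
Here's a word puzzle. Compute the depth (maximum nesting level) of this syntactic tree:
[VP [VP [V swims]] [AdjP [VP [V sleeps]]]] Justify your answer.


Count bracket nesting levels:
'[' at pos 0: depth = 1
'[' at pos 4: depth = 2
'[' at pos 8: depth = 3
'[' at pos 19: depth = 2
'[' at pos 25: depth = 3
'[' at pos 29: depth = 4
Maximum depth reached: 4

4


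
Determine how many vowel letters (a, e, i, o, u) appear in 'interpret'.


Vowels in 'interpret': i, e, e = 3 vowels.

3


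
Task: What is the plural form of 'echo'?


Apply rule: Add -es (consonant + o). 'echo' becomes 'echoes'.

echoes


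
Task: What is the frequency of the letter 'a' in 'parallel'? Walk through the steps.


Letter 'a' in 'parallel': found at position(s) 2, 4 = 2 occurrence(s).

2


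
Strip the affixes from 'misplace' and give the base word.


Remove prefix 'mis' from 'misplace' to get root 'place'.

place


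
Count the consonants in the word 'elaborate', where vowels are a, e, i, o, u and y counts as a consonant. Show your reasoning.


Consonants in 'elaborate': l, b, r, t = 4 consonants.

4


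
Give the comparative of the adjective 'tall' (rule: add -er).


Apply comparative formation (add -er): 'tall' -> 'taller'.

taller


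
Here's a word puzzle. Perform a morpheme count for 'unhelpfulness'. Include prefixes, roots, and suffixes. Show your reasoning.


Decomposition: un- (prefix) + help (root) + -ful (suffix) + -ness (suffix) = 4 morpheme(s)

4 morphemes


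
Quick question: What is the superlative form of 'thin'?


Apply superlative formation (double final consonant, add -est): 'thin' -> 'thinnest'.

thinnest


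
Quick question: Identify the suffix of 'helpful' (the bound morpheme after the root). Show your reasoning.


The word 'helpful' = 'help' (root) + '-ful' (suffix). The suffix is '-ful'.

ful


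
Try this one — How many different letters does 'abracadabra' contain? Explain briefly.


Unique letters in 'abracadabra': {a, b, c, d, r} = 5 distinct letters.

5


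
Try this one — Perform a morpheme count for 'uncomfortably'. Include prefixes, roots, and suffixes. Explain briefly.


Decomposition: un- (prefix) + comfort (root) + -able (suffix) + -ly (suffix) = 4 morpheme(s)

4 morphemes


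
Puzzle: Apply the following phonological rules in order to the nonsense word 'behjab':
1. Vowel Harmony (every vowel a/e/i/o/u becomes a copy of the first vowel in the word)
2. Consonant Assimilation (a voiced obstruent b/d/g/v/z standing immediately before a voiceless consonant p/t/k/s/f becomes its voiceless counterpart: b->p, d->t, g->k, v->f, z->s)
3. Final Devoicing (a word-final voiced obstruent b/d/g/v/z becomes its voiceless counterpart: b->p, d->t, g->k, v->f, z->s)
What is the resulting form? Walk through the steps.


Starting form: 'behjab'
Rule 1: Vowel Harmony: all vowels become 'e' (matching first vowel). 'behjab' -> 'behjeb'
Rule 2: Consonant Assimilation: no voiced obstruent (b/d/g/v/z) stands immediately before a voiceless consonant (p/t/k/s/f). No change.
Rule 3: Final Devoicing: word-final voiced obstruent 'b' becomes voiceless 'p'. 'behjeb' -> 'behjep'
Final form: 'behjep'

behjep


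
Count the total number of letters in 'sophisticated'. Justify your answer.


Spell out 'sophisticated' and number each letter: s(1), o(2), p(3), h(4), i(5), s(6), t(7), i(8), c(9), a(10), t(11), e(12), d(13). Total: 13 letters.

13


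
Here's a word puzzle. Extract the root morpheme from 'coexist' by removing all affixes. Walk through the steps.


Remove prefix 'co' from 'coexist' to get root 'exist'.

exist


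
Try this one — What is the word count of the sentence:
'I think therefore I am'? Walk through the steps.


Split into words: I | think | therefore | I | am = 5 words.

5


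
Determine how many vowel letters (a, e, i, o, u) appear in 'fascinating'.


Vowels in 'fascinating': a, i, a, i = 4 vowels.

4


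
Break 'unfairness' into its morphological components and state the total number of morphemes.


Step 1: Identify prefix: 'un' (meaning: not/reverse)
Step 2: Identify root: 'fair'
Step 3: Identify suffix(es): 'ness'
Decomposition: un- (prefix: not/reverse) + fair (root) + -ness (suffix: state of)
Total morphemes: 3

3 morphemes (un- (prefix: not/reverse) + fair (root) + -ness (suffix: state of))


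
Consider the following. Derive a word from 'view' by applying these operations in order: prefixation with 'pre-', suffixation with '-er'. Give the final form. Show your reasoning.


Step 1: Add prefix 'pre-' to 'view' = 'preview'
Step 2: Add suffix '-er' to 'preview' = 'previewer'

previewer


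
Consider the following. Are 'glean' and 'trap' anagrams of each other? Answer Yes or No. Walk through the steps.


Sorted letters of 'glean': 'aegln'
Sorted letters of 'trap': 'aprt'
They do not match.

No


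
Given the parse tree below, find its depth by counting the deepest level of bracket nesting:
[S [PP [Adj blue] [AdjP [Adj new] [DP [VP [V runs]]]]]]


Count bracket nesting levels:
'[' at pos 0: depth = 1
'[' at pos 3: depth = 2
'[' at pos 7: depth = 3
'[' at pos 18: depth = 3
'[' at pos 24: depth = 4
'[' at pos 34: depth = 4
'[' at pos 38: depth = 5
'[' at pos 42: depth = 6
Maximum depth reached: 6

6


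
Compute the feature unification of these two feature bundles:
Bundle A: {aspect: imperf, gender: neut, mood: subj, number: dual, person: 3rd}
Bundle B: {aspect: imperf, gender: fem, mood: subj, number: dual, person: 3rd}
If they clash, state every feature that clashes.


Compare features:
aspect: A=imperf vs B=imperf -> unified: imperf
gender: A=neut vs B=fem -> CLASH
mood: A=subj vs B=subj -> unified: subj
number: A=dual vs B=dual -> unified: dual
person: A=3rd vs B=3rd -> unified: 3rd
Clash detected on feature 'gender' (neut vs fem); unification fails.

CLASH on 'gender' (neut vs fem)


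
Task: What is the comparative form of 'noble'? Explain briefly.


Apply comparative formation (ends in e: add -r): 'noble' -> 'nobler'.

nobler


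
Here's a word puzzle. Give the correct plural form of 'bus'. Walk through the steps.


Apply rule: Add -es (sibilant/fricative ending). 'bus' becomes 'buses'.

buses


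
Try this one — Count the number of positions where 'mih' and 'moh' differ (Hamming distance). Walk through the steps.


Alignment:
Position 1: 'm' vs 'm' = match
Position 2: 'i' vs 'o' = DIFFER
Position 3: 'h' vs 'h' = match
Total differences: 1

1


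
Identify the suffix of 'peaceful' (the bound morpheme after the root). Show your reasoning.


The word 'peaceful' = 'peace' (root) + '-ful' (suffix). The suffix is '-ful'.

ful


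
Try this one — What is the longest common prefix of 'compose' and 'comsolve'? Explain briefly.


Compare from the start: 3 characters match: 'com'. Mismatch at position 4: 'p' vs 's'.

com


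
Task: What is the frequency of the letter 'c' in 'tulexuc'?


Letter 'c' in 'tulexuc': found at position(s) 7 = 1 occurrence(s).

1


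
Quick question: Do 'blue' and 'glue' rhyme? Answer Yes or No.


Rime (stressed vowel + following sounds) of 'blue': -ue = /uː/
Rime of 'glue': -ue = /uː/
/uː/ and /uː/ are the same ending sound, so the words rhyme.

Yes


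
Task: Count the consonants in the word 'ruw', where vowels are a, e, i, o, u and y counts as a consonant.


Consonants in 'ruw': r, w = 2 consonants.

2


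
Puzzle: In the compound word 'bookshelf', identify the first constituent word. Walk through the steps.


Split 'bookshelf' into 'book' + 'shelf'. The first part is 'book'.

book


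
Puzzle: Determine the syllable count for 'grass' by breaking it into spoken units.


Break 'grass' into syllables: grass -> grass = 1 syllable

1 syllable


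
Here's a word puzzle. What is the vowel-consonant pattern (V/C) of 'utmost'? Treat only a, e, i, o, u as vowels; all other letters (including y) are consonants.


Letter mapping: u = V, t = C, m = C, o = V, s = C, t = C.

VCCVCC


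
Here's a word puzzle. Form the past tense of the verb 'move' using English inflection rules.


Apply rule: Add -d (word ends in -e). 'move' becomes 'moved'.

moved


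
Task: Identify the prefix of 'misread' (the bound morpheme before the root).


The word 'misread' = 'mis' (prefix) + 'read' (root). The prefix is 'mis'.

mis


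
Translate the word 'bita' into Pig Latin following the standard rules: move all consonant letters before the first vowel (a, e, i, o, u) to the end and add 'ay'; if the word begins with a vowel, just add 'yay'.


'bita': move consonant cluster 'b' to end and add 'ay': 'itabay'.

itabay
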